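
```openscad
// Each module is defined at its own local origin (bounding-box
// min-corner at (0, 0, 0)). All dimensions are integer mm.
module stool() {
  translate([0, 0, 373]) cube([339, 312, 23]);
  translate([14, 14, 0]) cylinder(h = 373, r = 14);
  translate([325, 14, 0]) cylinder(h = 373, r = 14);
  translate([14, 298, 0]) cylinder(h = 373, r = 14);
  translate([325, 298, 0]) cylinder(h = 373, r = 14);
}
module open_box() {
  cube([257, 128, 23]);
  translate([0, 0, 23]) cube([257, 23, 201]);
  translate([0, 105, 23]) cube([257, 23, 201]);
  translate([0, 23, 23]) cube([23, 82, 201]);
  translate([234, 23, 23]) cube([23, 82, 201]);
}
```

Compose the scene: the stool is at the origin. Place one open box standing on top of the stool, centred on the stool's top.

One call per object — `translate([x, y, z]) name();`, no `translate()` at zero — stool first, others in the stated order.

stool();
translate([41, 92, 396]) open_box();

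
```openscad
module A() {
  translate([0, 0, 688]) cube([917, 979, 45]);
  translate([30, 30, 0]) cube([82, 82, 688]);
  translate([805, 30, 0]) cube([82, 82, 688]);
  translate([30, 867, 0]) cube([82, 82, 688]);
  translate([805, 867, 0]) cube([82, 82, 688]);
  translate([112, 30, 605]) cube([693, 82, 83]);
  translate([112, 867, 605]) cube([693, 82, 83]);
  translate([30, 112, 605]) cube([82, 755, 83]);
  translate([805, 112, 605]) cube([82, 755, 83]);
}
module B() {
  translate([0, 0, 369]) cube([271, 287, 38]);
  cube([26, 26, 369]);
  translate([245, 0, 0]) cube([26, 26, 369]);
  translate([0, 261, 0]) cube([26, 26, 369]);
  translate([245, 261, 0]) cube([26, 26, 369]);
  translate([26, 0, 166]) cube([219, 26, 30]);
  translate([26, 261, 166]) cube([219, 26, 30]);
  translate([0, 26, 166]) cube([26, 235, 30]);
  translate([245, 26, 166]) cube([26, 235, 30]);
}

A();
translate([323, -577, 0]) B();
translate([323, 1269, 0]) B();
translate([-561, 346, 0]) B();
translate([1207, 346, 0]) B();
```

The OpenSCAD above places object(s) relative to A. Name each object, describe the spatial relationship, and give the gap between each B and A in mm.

A is a table. B is a stool. Four stools sit around the table at the −y, +y, −x, +x sides. The gap between each stool and the table is 290 mm.

Each stool's nearest face is 290 mm from the table's bounding box.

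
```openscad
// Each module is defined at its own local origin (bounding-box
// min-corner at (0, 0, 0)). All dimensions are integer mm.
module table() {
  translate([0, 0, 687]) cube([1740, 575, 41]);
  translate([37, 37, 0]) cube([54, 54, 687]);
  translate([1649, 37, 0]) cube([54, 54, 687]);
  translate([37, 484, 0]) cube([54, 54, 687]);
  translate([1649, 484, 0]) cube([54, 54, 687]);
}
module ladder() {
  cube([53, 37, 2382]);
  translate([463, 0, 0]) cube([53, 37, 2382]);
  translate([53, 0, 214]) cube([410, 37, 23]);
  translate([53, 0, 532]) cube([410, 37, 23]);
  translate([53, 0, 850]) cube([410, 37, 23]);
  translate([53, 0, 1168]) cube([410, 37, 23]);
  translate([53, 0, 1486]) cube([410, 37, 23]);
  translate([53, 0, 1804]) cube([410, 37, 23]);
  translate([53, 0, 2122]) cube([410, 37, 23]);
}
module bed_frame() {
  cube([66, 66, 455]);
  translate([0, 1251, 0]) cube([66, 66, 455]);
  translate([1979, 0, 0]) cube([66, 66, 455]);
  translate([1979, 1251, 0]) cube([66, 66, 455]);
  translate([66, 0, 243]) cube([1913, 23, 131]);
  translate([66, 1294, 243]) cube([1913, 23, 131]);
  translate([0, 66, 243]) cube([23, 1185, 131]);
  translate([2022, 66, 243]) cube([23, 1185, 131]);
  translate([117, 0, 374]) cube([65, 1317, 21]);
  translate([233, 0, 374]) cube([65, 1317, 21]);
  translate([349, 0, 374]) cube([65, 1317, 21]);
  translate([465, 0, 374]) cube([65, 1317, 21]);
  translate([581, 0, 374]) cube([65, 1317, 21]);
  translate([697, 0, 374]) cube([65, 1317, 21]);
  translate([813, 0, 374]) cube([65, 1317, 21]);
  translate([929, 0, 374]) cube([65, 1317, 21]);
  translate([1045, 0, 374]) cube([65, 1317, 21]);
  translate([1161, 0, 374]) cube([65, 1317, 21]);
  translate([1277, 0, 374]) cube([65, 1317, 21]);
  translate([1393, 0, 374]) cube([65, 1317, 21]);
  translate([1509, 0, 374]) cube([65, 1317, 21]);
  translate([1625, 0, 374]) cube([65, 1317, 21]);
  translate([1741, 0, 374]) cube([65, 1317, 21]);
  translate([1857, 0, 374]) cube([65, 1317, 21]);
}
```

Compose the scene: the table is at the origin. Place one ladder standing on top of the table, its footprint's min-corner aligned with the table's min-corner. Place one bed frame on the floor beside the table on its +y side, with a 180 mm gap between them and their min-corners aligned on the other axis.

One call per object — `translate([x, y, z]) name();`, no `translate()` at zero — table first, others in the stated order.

table();
translate([0, 0, 728]) ladder();
translate([0, 755, 0]) bed_frame();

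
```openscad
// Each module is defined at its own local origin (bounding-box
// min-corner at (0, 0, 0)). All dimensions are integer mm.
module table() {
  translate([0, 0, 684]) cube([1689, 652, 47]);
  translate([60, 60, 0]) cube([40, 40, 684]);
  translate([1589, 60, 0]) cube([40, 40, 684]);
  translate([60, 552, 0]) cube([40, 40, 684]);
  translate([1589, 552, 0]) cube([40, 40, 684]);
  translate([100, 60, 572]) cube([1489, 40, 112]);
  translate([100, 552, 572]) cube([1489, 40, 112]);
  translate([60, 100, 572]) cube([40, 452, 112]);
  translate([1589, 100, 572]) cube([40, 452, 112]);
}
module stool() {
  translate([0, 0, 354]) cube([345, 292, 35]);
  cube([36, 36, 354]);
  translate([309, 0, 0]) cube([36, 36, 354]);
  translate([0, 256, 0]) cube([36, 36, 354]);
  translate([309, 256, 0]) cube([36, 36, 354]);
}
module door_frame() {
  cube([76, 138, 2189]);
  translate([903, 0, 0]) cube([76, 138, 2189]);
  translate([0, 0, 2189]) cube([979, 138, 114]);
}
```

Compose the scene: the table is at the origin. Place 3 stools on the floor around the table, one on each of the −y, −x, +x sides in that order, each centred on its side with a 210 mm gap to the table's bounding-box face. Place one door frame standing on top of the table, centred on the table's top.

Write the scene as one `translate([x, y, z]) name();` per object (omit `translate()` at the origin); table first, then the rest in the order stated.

table();
translate([672, -502, 0]) stool();
translate([-555, 180, 0]) stool();
translate([1899, 180, 0]) stool();
translate([355, 257, 731]) door_frame();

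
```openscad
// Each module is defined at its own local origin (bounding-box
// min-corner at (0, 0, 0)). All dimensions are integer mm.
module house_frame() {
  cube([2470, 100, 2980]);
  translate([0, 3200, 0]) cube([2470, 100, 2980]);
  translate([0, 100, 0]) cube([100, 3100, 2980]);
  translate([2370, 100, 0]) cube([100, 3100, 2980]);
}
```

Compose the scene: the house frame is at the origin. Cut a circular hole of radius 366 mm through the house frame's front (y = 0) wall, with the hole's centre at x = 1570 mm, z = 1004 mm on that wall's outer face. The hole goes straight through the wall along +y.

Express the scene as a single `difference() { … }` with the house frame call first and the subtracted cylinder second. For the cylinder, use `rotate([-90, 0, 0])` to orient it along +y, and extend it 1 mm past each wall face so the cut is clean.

difference() {
  house_frame();
  translate([1570, -1, 1004]) rotate([-90, 0, 0]) cylinder(h = 102, r = 366);
}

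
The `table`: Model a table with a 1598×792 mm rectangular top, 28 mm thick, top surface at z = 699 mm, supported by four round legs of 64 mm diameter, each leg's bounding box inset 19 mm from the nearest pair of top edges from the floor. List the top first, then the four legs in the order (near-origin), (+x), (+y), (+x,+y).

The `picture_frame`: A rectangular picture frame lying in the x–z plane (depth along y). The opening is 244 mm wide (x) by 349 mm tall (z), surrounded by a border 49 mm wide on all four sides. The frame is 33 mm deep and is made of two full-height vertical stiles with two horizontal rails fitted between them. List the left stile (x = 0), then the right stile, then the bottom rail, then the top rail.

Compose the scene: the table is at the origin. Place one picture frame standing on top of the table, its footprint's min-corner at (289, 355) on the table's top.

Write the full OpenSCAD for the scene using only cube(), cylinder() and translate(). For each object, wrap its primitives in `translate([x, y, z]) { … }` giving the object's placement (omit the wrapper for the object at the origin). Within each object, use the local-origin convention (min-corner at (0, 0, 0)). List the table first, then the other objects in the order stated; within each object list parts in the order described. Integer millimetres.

translate([0, 0, 671]) cube([1598, 792, 28]);
translate([51, 51, 0]) cylinder(h = 671, r = 32);
translate([1547, 51, 0]) cylinder(h = 671, r = 32);
translate([51, 741, 0]) cylinder(h = 671, r = 32);
translate([1547, 741, 0]) cylinder(h = 671, r = 32);
translate([289, 355, 699]) {
  cube([49, 33, 447]);
  translate([293, 0, 0]) cube([49, 33, 447]);
  translate([49, 0, 0]) cube([244, 33, 49]);
  translate([49, 0, 398]) cube([244, 33, 49]);
}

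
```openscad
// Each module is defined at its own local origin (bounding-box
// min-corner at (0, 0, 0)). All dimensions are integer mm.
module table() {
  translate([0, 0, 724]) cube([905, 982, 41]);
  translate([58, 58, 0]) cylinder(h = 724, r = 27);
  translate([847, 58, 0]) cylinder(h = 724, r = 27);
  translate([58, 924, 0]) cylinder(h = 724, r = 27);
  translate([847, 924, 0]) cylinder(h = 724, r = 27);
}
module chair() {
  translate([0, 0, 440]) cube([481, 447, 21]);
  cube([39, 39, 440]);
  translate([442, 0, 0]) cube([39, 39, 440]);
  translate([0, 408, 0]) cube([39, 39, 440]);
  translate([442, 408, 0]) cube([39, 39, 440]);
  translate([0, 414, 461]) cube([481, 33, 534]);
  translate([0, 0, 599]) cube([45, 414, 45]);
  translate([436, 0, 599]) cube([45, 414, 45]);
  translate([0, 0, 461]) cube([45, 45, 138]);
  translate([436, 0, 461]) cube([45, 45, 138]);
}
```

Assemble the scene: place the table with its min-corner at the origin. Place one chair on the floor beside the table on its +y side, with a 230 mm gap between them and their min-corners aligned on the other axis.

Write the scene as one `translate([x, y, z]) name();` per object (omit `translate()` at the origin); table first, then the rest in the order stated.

table();
translate([0, 1212, 0]) chair();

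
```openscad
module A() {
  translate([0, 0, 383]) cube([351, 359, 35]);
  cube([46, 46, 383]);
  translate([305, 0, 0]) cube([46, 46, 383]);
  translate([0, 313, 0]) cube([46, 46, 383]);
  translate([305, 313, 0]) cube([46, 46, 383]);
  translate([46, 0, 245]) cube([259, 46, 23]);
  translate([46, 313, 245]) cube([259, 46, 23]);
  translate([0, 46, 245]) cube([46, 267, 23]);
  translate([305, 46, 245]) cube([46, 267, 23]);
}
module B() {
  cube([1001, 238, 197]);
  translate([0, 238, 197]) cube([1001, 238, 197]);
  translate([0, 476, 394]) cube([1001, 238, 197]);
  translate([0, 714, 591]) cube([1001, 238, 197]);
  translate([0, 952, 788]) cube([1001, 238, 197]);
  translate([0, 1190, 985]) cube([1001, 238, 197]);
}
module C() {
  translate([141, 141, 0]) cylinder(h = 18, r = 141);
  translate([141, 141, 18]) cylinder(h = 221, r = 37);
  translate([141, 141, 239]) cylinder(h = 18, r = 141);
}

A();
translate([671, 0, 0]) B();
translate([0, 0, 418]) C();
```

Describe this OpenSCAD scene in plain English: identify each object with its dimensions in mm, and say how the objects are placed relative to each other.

A is a simple wooden stool: a rectangular seat 351 mm (x) by 359 mm (y), 35 mm thick, top face at z = 418 mm, on four square legs, each 46×46 mm in cross-section. The legs rest on z = 0, each flush with a corner of the seat. Four stretchers, 46 mm wide and 23 mm tall, connect adjacent legs with their undersides at z = 245 mm, each running between the inner faces of the legs it joins and aligned with the legs' outer faces on the other axis.

B is a run of 6 identical solid stair steps. Each tread is 1001×238 mm and each step block is 197 mm high. Step 1 rests on the floor; step k is offset from step 1 by (k−1)×238 mm in y and (k−1)×197 mm in z.

C is a spool: two coaxial disc flanges of radius 141 mm and thickness 18 mm, joined by a core cylinder of radius 37 mm and height 221 mm. The lower flange rests on z = 0 and the three cylinders share a vertical axis.

The staircase is on the floor beside the stool on its +x side. The spool is on top of the stool.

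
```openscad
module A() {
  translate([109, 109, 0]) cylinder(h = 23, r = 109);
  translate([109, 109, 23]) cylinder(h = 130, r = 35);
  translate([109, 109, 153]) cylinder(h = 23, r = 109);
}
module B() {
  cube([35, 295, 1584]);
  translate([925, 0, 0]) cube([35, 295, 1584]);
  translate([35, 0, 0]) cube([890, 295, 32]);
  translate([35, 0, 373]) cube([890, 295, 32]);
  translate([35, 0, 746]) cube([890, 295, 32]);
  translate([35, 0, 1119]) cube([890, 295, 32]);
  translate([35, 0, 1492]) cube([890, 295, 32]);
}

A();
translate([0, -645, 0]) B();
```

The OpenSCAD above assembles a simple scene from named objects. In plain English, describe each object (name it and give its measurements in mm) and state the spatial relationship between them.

A is a spool: two coaxial disc flanges of radius 109 mm and thickness 23 mm, joined by a core cylinder of radius 35 mm and height 130 mm. The lower flange rests on z = 0 and the three cylinders share a vertical axis.

B is an open bookshelf. Two side panels, each 35 mm thick, 295 mm deep and 1584 mm tall, stand 960 mm apart (outside-to-outside). Between them sit 5 shelves, each 32 mm thick and 295 mm deep, spanning the full gap between the sides. The bottom shelf rests on the floor (its underside at z = 0) and the clear gap between one shelf's top and the next shelf's underside is 341 mm.

The bookshelf is on the floor beside the spool on its −y side.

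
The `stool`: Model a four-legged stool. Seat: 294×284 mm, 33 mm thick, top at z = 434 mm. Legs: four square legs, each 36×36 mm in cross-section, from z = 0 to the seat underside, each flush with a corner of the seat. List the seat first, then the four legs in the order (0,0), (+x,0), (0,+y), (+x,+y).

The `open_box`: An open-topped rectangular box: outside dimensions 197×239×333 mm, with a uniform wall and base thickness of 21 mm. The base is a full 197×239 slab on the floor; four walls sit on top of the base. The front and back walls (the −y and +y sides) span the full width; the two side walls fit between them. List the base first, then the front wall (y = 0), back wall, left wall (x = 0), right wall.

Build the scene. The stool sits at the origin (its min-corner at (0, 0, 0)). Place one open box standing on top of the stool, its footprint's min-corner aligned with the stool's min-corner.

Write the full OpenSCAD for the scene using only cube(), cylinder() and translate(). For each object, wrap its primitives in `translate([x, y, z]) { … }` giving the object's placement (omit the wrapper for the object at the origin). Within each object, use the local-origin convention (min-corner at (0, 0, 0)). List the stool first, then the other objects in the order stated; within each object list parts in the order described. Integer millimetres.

translate([0, 0, 401]) cube([294, 284, 33]);
cube([36, 36, 401]);
translate([258, 0, 0]) cube([36, 36, 401]);
translate([0, 248, 0]) cube([36, 36, 401]);
translate([258, 248, 0]) cube([36, 36, 401]);
translate([0, 0, 434]) {
  cube([197, 239, 21]);
  translate([0, 0, 21]) cube([197, 21, 312]);
  translate([0, 218, 21]) cube([197, 21, 312]);
  translate([0, 21, 21]) cube([21, 197, 312]);
  translate([176, 21, 21]) cube([21, 197, 312]);
}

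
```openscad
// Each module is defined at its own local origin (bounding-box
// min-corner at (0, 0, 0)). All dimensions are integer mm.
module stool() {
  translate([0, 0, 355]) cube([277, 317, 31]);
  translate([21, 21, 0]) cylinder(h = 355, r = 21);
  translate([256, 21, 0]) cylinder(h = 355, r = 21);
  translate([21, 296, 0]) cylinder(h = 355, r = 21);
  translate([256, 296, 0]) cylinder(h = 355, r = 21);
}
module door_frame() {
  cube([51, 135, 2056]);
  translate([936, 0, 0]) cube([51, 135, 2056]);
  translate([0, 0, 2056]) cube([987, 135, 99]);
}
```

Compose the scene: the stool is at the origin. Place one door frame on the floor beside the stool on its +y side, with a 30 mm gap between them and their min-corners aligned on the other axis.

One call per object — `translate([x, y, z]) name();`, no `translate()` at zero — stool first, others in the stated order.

stool();
translate([0, 347, 0]) door_frame();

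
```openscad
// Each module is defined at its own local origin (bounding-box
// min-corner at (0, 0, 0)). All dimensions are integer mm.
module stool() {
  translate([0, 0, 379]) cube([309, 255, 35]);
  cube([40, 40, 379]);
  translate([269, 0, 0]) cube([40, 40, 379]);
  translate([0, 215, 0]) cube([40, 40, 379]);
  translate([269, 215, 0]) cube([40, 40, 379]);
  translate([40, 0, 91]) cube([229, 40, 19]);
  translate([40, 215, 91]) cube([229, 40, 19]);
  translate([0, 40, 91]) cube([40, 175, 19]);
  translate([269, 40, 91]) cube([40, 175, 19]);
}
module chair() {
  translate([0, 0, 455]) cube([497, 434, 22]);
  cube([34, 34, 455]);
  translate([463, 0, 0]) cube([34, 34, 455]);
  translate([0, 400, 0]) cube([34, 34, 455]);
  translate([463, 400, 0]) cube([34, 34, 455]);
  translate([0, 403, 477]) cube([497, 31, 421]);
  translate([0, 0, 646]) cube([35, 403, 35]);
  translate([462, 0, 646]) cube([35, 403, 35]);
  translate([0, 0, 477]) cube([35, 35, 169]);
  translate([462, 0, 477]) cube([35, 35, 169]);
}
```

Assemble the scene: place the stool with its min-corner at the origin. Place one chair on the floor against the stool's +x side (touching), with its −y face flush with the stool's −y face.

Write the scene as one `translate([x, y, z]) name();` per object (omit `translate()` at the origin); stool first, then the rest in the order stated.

stool();
translate([309, 0, 0]) chair();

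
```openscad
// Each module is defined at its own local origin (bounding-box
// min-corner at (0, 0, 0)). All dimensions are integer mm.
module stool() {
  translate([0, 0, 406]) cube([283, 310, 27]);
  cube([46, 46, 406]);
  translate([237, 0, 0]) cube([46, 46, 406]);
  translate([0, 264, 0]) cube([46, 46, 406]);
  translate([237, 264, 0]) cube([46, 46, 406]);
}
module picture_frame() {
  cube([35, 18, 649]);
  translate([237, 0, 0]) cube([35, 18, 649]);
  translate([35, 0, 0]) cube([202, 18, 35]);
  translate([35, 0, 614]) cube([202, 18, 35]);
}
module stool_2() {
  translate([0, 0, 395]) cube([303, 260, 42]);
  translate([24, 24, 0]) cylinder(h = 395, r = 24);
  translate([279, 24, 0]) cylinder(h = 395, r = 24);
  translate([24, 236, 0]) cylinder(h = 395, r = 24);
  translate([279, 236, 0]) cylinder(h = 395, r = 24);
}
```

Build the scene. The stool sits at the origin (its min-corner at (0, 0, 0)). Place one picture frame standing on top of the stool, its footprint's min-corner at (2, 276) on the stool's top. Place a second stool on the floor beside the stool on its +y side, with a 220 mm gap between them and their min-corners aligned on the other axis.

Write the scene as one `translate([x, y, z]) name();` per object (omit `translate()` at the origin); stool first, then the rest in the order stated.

stool();
translate([2, 276, 433]) picture_frame();
translate([0, 530, 0]) stool_2();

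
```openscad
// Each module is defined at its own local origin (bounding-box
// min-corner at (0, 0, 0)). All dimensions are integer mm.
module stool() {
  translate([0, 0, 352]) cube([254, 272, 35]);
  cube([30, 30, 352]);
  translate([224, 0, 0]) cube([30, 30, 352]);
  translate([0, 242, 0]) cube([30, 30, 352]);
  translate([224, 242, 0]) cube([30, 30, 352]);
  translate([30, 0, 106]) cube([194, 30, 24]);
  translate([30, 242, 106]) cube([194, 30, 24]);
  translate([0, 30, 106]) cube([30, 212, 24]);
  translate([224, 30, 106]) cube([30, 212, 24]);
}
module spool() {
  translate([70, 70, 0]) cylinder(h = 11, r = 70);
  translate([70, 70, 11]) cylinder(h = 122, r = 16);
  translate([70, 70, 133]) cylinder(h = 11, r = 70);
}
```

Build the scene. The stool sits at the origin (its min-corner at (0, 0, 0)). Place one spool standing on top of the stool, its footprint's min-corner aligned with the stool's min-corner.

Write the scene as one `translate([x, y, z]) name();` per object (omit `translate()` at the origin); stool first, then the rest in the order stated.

stool();
translate([0, 0, 387]) spool();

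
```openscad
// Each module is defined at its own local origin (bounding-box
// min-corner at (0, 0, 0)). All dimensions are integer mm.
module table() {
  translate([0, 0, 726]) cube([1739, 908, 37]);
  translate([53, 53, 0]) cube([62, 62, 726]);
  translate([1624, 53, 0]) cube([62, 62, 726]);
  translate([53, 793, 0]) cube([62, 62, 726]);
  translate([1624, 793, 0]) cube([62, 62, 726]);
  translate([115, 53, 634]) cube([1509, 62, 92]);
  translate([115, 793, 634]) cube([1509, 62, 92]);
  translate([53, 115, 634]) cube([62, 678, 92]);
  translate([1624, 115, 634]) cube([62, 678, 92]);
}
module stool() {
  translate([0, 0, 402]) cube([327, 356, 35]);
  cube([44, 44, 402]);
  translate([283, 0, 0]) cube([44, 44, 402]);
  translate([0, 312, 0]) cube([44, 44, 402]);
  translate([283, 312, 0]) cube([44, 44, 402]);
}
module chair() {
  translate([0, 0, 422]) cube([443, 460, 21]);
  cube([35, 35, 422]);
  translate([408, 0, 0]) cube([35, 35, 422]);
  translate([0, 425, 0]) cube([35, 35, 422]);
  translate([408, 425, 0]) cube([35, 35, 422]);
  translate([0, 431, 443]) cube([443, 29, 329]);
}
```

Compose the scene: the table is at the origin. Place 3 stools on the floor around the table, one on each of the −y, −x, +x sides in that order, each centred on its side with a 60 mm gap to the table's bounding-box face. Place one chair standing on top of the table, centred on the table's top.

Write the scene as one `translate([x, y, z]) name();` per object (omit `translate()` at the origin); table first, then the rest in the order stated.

table();
translate([706, -416, 0]) stool();
translate([-387, 276, 0]) stool();
translate([1799, 276, 0]) stool();
translate([648, 224, 763]) chair();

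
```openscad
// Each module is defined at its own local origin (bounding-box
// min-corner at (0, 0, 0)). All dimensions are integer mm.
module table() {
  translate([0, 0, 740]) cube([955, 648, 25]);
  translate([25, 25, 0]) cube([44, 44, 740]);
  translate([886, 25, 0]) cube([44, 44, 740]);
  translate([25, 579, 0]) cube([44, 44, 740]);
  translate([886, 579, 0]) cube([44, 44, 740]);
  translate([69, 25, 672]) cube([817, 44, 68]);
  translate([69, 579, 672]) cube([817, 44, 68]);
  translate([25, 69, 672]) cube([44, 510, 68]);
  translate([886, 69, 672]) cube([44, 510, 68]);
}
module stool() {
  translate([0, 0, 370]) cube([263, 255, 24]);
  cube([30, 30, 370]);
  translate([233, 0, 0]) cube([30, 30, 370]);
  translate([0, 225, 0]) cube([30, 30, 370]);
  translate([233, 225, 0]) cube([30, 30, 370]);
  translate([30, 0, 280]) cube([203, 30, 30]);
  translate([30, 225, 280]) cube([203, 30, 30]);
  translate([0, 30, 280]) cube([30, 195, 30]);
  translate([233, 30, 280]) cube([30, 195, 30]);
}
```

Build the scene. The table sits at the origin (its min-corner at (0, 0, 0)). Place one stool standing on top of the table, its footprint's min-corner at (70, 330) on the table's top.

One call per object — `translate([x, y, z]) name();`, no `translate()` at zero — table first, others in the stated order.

table();
translate([70, 330, 765]) stool();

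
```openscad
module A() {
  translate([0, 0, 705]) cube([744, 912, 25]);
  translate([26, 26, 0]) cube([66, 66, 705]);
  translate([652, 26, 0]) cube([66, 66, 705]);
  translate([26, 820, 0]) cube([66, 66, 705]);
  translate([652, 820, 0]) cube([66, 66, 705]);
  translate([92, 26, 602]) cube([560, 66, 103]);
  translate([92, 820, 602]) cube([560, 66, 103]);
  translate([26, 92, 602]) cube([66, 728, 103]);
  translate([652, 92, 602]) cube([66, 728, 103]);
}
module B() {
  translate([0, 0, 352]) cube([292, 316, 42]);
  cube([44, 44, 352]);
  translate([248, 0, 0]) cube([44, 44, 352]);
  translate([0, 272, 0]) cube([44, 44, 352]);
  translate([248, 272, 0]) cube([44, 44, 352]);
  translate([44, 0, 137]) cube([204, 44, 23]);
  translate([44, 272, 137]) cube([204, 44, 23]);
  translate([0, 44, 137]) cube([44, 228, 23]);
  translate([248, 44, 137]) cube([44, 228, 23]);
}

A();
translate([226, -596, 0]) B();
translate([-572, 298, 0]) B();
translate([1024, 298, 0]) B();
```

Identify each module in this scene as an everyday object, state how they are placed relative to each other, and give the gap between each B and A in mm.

Each stool's nearest face is 280 mm from the table's bounding box.

A is a table. B is a stool. Three stools sit around the table at the −y, −x, +x sides. The gap between each stool and the table is 280 mm.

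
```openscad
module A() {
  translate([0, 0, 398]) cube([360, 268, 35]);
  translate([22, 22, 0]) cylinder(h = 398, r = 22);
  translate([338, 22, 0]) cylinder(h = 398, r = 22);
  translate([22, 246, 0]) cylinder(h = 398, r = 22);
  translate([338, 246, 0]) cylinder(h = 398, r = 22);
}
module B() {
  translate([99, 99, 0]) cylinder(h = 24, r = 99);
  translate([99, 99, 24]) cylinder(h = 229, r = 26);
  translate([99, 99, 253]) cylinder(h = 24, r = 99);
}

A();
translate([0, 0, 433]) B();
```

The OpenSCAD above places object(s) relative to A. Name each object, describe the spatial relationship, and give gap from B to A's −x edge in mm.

A is a stool. B is a spool. The spool is on top of the stool. The gap from the spool to the stool's −x edge is 0 mm.

The spool's min-x is at 0; the stool's min-x is 0; gap = 0 mm.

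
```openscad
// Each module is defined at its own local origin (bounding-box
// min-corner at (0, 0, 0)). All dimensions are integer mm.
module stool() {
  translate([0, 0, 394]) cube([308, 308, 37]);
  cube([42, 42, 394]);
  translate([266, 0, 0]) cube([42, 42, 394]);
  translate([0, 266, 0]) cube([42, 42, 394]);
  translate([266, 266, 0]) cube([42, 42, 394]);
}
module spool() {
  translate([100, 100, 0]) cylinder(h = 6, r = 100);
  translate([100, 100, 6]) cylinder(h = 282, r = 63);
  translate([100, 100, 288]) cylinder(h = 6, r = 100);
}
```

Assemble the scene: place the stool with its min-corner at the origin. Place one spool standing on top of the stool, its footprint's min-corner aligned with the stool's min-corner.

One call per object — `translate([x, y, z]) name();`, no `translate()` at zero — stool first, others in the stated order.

stool();
translate([0, 0, 431]) spool();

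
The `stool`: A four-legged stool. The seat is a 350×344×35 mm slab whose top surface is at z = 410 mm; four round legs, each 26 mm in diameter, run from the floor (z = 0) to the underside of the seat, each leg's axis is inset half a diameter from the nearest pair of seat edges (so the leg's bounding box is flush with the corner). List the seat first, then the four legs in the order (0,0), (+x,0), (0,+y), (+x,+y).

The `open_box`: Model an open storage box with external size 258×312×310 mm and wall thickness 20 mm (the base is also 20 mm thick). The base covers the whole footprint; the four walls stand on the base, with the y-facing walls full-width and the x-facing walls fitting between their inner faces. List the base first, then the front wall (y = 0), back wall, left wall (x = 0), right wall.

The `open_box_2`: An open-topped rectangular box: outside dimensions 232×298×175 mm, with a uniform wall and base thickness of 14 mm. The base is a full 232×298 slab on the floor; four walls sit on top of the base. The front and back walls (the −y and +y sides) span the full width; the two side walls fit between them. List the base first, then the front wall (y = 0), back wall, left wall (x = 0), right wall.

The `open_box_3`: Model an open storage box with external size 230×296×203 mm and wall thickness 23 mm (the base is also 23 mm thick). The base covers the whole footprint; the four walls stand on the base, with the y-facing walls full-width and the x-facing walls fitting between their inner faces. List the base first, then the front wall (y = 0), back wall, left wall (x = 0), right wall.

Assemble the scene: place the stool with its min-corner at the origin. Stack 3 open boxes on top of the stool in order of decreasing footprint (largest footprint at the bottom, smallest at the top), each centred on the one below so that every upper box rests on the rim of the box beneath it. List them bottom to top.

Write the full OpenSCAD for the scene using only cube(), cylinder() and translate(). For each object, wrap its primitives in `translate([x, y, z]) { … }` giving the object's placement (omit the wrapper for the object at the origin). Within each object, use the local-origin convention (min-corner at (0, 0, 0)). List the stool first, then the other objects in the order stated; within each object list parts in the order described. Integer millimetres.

translate([0, 0, 375]) cube([350, 344, 35]);
translate([13, 13, 0]) cylinder(h = 375, r = 13);
translate([337, 13, 0]) cylinder(h = 375, r = 13);
translate([13, 331, 0]) cylinder(h = 375, r = 13);
translate([337, 331, 0]) cylinder(h = 375, r = 13);
translate([46, 16, 410]) {
  cube([258, 312, 20]);
  translate([0, 0, 20]) cube([258, 20, 290]);
  translate([0, 292, 20]) cube([258, 20, 290]);
  translate([0, 20, 20]) cube([20, 272, 290]);
  translate([238, 20, 20]) cube([20, 272, 290]);
}
translate([59, 23, 720]) {
  cube([232, 298, 14]);
  translate([0, 0, 14]) cube([232, 14, 161]);
  translate([0, 284, 14]) cube([232, 14, 161]);
  translate([0, 14, 14]) cube([14, 270, 161]);
  translate([218, 14, 14]) cube([14, 270, 161]);
}
translate([60, 24, 895]) {
  cube([230, 296, 23]);
  translate([0, 0, 23]) cube([230, 23, 180]);
  translate([0, 273, 23]) cube([230, 23, 180]);
  translate([0, 23, 23]) cube([23, 250, 180]);
  translate([207, 23, 23]) cube([23, 250, 180]);
}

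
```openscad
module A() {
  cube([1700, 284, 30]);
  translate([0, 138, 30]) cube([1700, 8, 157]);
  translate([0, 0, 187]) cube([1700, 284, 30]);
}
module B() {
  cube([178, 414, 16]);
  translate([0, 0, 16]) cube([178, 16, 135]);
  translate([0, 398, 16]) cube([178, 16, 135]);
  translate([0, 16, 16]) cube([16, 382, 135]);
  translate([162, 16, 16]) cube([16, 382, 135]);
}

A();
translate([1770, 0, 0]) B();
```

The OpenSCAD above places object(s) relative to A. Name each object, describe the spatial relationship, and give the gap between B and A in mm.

The open box's nearest face is 70 mm from the I-beam's +x face.

A is an I-beam. B is an open box. The open box is on the floor beside the I-beam on its +x side. The gap between the open box and the I-beam is 70 mm.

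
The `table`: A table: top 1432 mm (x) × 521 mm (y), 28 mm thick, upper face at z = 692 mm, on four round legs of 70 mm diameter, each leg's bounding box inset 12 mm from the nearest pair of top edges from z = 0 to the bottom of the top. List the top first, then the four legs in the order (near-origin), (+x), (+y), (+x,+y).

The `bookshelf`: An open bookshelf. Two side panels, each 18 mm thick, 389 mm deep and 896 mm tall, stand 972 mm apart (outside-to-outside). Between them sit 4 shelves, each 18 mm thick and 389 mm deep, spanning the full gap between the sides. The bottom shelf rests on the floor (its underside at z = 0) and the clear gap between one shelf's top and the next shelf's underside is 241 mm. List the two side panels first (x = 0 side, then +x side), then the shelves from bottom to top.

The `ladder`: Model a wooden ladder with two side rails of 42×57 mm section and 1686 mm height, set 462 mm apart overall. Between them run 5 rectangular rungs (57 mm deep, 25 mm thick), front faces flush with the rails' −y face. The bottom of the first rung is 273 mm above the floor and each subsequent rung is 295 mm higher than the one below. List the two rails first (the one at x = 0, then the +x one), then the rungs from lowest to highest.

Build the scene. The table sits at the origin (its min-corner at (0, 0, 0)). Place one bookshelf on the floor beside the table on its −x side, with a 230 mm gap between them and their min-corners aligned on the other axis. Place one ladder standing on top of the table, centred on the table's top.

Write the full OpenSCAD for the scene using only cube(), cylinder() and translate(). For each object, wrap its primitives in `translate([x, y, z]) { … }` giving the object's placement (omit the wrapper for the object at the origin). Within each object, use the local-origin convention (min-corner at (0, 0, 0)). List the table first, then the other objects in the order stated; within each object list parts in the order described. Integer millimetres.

translate([0, 0, 664]) cube([1432, 521, 28]);
translate([47, 47, 0]) cylinder(h = 664, r = 35);
translate([1385, 47, 0]) cylinder(h = 664, r = 35);
translate([47, 474, 0]) cylinder(h = 664, r = 35);
translate([1385, 474, 0]) cylinder(h = 664, r = 35);
translate([-1202, 0, 0]) {
  cube([18, 389, 896]);
  translate([954, 0, 0]) cube([18, 389, 896]);
  translate([18, 0, 0]) cube([936, 389, 18]);
  translate([18, 0, 259]) cube([936, 389, 18]);
  translate([18, 0, 518]) cube([936, 389, 18]);
  translate([18, 0, 777]) cube([936, 389, 18]);
}
translate([485, 232, 692]) {
  cube([42, 57, 1686]);
  translate([420, 0, 0]) cube([42, 57, 1686]);
  translate([42, 0, 273]) cube([378, 57, 25]);
  translate([42, 0, 568]) cube([378, 57, 25]);
  translate([42, 0, 863]) cube([378, 57, 25]);
  translate([42, 0, 1158]) cube([378, 57, 25]);
  translate([42, 0, 1453]) cube([378, 57, 25]);
}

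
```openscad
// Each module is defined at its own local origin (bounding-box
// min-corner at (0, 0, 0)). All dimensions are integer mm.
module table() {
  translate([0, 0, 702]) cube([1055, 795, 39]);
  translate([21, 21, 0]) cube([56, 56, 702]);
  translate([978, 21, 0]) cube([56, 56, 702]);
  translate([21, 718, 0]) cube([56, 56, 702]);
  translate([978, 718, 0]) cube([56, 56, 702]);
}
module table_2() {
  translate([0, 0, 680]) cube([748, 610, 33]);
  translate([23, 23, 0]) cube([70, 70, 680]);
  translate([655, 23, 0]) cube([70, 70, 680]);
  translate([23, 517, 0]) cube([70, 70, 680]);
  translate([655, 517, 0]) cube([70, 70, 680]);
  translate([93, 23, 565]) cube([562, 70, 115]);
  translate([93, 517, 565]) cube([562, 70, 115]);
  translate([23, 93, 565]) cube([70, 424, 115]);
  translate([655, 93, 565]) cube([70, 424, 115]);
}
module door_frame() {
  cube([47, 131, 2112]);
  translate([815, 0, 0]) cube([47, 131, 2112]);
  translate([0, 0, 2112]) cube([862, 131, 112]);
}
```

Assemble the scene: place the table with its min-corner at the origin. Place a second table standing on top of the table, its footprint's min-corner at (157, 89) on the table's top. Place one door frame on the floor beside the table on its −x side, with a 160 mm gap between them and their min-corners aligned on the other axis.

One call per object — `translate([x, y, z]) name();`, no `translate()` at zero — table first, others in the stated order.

table();
translate([157, 89, 741]) table_2();
translate([-1022, 0, 0]) door_frame();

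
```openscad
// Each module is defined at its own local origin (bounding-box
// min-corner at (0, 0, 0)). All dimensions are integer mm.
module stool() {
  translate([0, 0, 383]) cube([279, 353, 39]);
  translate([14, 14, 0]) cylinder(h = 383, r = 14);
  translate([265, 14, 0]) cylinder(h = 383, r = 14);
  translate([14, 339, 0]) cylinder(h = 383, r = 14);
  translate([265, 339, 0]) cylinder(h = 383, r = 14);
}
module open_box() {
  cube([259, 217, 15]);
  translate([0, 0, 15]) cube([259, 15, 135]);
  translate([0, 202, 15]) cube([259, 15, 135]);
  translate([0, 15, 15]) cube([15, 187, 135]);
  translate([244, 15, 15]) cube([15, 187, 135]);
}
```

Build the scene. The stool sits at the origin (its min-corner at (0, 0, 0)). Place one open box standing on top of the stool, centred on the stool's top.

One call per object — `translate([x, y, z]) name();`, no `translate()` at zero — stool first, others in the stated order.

stool();
translate([10, 68, 422]) open_box();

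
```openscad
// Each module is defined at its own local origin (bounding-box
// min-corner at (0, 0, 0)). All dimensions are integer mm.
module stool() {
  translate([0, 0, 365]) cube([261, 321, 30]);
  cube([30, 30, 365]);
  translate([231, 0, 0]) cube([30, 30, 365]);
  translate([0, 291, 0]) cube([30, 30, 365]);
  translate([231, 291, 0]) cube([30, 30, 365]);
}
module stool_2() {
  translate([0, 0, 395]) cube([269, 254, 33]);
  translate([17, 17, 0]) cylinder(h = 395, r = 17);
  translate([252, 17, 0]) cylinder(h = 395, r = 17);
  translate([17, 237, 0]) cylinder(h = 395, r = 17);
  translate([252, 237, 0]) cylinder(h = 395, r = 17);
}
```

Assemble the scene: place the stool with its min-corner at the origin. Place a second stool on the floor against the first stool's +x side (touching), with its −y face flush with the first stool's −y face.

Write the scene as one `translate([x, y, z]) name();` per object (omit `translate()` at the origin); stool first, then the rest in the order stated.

stool();
translate([261, 0, 0]) stool_2();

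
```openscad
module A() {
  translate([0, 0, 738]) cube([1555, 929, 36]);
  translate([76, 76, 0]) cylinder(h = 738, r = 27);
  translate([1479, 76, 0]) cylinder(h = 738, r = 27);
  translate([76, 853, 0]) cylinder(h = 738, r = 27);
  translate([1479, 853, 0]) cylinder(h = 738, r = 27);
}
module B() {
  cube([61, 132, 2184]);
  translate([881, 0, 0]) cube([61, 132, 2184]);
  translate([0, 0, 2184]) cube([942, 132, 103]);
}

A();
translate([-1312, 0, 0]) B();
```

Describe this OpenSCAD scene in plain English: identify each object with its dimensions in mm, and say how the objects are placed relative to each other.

A is a table with a 1555×929 mm rectangular top, 36 mm thick, top surface at z = 774 mm, supported by four round legs of 54 mm diameter, each leg's bounding box inset 49 mm from the nearest pair of top edges, running from the floor.

B is a door frame. The clear opening is 820 mm wide and 2184 mm high. Two 61 mm wide jambs, 132 mm deep, stand either side of the opening from the floor to the top of the opening. A 103 mm thick head sits across the top of both jambs, spanning the full outside width of the frame.

The door frame is on the floor beside the table on its −x side.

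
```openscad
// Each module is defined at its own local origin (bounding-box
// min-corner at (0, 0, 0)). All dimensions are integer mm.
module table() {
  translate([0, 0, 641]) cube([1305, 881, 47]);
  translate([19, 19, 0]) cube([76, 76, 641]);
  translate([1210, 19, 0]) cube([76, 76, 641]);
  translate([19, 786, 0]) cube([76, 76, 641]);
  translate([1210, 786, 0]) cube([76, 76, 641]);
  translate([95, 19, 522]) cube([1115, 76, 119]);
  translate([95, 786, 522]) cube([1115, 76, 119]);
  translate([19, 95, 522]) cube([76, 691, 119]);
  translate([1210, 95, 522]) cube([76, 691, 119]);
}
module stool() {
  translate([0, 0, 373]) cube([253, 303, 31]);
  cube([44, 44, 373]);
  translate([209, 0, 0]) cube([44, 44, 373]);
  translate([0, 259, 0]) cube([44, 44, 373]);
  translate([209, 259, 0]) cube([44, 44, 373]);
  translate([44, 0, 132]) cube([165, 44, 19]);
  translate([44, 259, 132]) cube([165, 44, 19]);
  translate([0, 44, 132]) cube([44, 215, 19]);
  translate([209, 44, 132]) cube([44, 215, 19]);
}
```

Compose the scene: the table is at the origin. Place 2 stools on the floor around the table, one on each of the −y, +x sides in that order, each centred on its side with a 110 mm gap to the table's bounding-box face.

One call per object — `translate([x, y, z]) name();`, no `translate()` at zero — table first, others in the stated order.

table();
translate([526, -413, 0]) stool();
translate([1415, 289, 0]) stool();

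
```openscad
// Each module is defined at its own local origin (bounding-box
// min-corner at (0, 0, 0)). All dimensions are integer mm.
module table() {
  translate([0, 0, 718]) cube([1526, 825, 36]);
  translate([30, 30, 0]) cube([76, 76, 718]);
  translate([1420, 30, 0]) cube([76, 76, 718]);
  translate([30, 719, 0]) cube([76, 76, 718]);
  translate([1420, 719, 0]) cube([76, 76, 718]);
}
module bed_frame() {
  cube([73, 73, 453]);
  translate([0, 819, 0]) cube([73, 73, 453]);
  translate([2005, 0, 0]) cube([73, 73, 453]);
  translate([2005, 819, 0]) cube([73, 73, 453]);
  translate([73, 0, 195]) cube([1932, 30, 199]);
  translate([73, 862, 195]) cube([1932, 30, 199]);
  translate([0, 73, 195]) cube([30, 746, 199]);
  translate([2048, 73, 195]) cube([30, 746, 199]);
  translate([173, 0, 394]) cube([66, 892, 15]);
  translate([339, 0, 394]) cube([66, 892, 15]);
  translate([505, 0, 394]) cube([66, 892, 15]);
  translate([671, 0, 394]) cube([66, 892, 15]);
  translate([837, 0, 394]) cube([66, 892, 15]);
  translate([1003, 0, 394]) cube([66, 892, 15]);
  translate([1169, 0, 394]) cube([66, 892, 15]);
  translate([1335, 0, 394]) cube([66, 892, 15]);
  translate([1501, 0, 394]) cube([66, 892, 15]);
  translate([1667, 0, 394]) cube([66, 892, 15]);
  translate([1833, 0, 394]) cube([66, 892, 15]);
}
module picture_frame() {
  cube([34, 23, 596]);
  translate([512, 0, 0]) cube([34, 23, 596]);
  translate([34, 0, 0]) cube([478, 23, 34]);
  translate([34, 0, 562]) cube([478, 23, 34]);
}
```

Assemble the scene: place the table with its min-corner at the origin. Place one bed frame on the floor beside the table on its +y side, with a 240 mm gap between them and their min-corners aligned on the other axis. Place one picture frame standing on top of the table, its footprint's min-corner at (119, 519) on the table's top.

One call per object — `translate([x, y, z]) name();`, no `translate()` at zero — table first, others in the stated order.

table();
translate([0, 1065, 0]) bed_frame();
translate([119, 519, 754]) picture_frame();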